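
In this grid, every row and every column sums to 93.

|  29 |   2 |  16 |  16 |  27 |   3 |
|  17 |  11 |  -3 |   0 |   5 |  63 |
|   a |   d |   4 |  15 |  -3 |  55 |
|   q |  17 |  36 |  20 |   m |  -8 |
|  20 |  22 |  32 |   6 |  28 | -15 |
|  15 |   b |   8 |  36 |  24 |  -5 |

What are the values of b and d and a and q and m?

b = 15, d = 26, a = -4, q = 16, m = 12

Column 5: 27 + 5 − 3 + 28 + 24 = 81, so its missing entry is 93 − 81 = 12.
Row 6: 15 + 8 + 36 + 24 − 5 = 78, so its missing entry is 93 − 78 = 15.
Column 2: 2 + 11 + 17 + 22 + 15 = 67, so its missing entry is 93 − 67 = 26.
Row 3: 26 + 4 + 15 − 3 + 55 = 97, so its missing entry is 93 − 97 = -4.
Row 4: 17 + 36 + 20 + 12 − 8 = 77, so its missing entry is 93 − 77 = 16.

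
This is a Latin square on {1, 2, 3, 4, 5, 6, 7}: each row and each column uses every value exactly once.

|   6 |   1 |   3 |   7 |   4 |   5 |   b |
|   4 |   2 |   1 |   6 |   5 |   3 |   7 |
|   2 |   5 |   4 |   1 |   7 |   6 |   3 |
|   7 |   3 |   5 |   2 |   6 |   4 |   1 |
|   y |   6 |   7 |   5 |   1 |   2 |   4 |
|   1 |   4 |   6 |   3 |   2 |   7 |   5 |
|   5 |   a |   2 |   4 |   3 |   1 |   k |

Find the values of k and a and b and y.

For row 7, column 2: column 2 already has {1, 2, 3, 4, 5, 6}; that leaves 7.
For row 7, column 7: row 7 already has {1, 2, 3, 4, 5, 7}; that leaves 6.
For row 5, column 1: row 5 already has {1, 2, 4, 5, 6, 7}; that leaves 3.
For row 1, column 7: row 1 already has {1, 3, 4, 5, 6, 7}; that leaves 2.

k = 6, a = 7, b = 2, y = 3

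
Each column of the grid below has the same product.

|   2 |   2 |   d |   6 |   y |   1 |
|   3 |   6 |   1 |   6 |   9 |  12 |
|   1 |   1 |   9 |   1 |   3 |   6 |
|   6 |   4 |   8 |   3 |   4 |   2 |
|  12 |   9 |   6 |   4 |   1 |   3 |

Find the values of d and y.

d = 1, y = 4

Columns 1 and 4 each multiply to 432, so every column has product 432.
Column 3: 1×9×8×6 = 432, so the missing entry is 432 ÷ 432 = 1.
Column 5: 9×3×4×1 = 108, so the missing entry is 432 ÷ 108 = 4.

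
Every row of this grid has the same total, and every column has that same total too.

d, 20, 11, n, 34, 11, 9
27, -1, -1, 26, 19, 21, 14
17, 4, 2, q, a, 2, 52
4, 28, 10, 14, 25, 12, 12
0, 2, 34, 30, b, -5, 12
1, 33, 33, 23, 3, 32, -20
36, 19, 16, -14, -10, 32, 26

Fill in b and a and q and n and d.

Rows 2 and 4 both sum to 105, so that's the common total.
Row 5: 0 + 2 + 34 + 30 − 5 + 12 = 73, so its missing entry is 105 − 73 = 32.
Column 5: 34 + 19 + 25 + 32 + 3 − 10 = 103, so its missing entry is 105 − 103 = 2.
Column 1: 27 + 17 + 4 + 0 + 1 + 36 = 85, so its missing entry is 105 − 85 = 20.
Row 1: 20 + 20 + 11 + 34 + 11 + 9 = 105, so its missing entry is 105 − 105 = 0.
Row 3: 17 + 4 + 2 + 2 + 2 + 52 = 79, so its missing entry is 105 − 79 = 26.

b = 32, a = 2, q = 26, n = 0, d = 20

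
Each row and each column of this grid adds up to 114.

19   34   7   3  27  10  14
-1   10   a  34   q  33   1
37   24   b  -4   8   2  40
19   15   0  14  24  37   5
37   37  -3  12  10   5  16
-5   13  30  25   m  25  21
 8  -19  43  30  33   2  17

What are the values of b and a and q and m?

Row 6 has -5 + 13 + 30 + 25 + 25 + 21 = 109; the blank must be 114 − 109 = 5.
Column 5 has 27 + 8 + 24 + 10 + 5 + 33 = 107; the blank must be 114 − 107 = 7.
Row 2 has -1 + 10 + 34 + 7 + 33 + 1 = 84; the blank must be 114 − 84 = 30.
Row 3 has 37 + 24 − 4 + 8 + 2 + 40 = 107; the blank must be 114 − 107 = 7.

b = 7, a = 30, q = 7, m = 5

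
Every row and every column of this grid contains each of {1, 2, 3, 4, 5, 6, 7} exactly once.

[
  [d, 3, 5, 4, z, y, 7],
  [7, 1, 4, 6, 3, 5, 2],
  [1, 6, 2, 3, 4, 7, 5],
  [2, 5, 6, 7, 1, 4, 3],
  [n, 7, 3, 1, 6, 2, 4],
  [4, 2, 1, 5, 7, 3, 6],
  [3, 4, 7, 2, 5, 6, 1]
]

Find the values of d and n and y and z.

At (row 5, col 1): row 5 already has {1, 2, 3, 4, 6, 7}, so the value is 5.
Cell (1,5): column 5 already has {1, 3, 4, 5, 6, 7} → 2.
Cell (1,6): column 6 already has {2, 3, 4, 5, 6, 7} → 1.
Cell (1,1): row 1 already has {1, 2, 3, 4, 5, 7} → 6.

d = 6, n = 5, y = 1, z = 2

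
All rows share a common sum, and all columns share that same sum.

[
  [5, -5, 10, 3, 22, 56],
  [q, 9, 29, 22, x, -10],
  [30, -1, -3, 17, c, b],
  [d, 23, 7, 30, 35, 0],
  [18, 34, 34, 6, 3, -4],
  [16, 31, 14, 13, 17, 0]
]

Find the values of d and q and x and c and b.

Rows 1 and 5 both sum to 91, so that's the common total.
The known cells in row 4 total 95, leaving 91 − 95 = -4 for the blank.
The known cells in column 1 total 65, leaving 91 − 65 = 26 for the blank.
The known cells in row 2 total 76, leaving 91 − 76 = 15 for the blank.
The known cells in column 5 total 92, leaving 91 − 92 = -1 for the blank.
The known cells in row 3 total 42, leaving 91 − 42 = 49 for the blank.

d = -4, q = 26, x = 15, c = -1, b = 49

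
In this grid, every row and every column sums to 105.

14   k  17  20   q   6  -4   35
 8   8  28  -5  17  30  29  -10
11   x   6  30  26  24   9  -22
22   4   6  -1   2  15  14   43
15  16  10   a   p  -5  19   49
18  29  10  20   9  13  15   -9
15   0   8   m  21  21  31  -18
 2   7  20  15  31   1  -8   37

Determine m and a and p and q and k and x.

m = 27, a = -1, p = 2, q = -3, k = 20, x = 21

The known cells in row 3 total 84, leaving 105 − 84 = 21 for the blank.
The known cells in column 2 total 85, leaving 105 − 85 = 20 for the blank.
The known cells in row 1 total 108, leaving 105 − 108 = -3 for the blank.
The known cells in column 5 total 103, leaving 105 − 103 = 2 for the blank.
The known cells in row 5 total 106, leaving 105 − 106 = -1 for the blank.
The known cells in row 7 total 78, leaving 105 − 78 = 27 for the blank.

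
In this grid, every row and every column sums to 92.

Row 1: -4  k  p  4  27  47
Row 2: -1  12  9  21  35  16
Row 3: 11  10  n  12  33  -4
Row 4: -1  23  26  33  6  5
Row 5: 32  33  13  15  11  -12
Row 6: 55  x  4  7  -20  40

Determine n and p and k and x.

n = 30, p = 10, k = 8, x = 6

Row 6: 55 + 4 + 7 − 20 + 40 = 86, so its missing entry is 92 − 86 = 6.
Column 2: 12 + 10 + 23 + 33 + 6 = 84, so its missing entry is 92 − 84 = 8.
Row 1: -4 + 8 + 4 + 27 + 47 = 82, so its missing entry is 92 − 82 = 10.
Row 3: 11 + 10 + 12 + 33 − 4 = 62, so its missing entry is 92 − 62 = 30.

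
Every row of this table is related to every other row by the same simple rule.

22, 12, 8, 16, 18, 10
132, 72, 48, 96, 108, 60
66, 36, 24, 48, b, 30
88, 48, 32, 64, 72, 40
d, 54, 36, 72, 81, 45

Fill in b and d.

b = 54, d = 99

Each row is a constant multiple of every other row — this is a multiplication table with the headers hidden.
Row 3 is 30/10 = 3/1 times row 1, so its entry in column 5 is 18 × 3/1 = 54.
Row 5 is 45/10 = 9/2 times row 1, so its entry in column 1 is 22 × 9/2 = 99.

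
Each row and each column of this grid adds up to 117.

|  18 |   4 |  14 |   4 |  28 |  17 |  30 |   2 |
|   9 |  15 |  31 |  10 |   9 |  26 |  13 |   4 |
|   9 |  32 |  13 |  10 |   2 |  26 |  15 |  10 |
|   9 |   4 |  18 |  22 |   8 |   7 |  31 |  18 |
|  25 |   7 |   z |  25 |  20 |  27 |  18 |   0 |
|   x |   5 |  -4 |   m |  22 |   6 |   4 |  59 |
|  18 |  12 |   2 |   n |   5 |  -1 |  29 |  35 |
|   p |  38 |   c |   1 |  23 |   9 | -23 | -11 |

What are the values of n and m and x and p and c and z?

The known cells in row 5 total 122, leaving 117 − 122 = -5 for the blank.
The known cells in column 3 total 69, leaving 117 − 69 = 48 for the blank.
The known cells in row 8 total 85, leaving 117 − 85 = 32 for the blank.
The known cells in column 1 total 120, leaving 117 − 120 = -3 for the blank.
The known cells in row 6 total 89, leaving 117 − 89 = 28 for the blank.
The known cells in row 7 total 100, leaving 117 − 100 = 17 for the blank.

n = 17, m = 28, x = -3, p = 32, c = 48, z = -5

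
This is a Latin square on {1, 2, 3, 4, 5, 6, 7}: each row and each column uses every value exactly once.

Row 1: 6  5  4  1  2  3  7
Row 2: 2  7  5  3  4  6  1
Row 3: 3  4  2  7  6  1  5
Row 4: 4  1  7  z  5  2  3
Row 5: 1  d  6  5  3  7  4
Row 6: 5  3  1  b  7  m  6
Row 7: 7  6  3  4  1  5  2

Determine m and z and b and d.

m = 4, z = 6, b = 2, d = 2

At (row 6, col 6): column 6 already has {1, 2, 3, 5, 6, 7}, so the value is 4.
Cell (6,4): row 6 already has {1, 3, 4, 5, 6, 7} → 2.
For row 5, column 2: row 5 already has {1, 3, 4, 5, 6, 7}; that leaves 2.
Cell (4,4): row 4 already has {1, 2, 3, 4, 5, 7} → 6.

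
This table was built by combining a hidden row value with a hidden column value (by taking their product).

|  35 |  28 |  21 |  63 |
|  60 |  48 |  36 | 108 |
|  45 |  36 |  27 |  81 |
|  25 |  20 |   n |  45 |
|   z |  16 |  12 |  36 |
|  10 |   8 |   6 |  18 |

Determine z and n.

z = 20, n = 15

Each row is a constant multiple of every other row — this is a multiplication table with the headers hidden.
Row 5 is 16/28 = 4/7 times row 1, so its entry in column 1 is 35 × 4/7 = 20.
Row 4 is 20/28 = 5/7 times row 1, so its entry in column 3 is 21 × 5/7 = 15.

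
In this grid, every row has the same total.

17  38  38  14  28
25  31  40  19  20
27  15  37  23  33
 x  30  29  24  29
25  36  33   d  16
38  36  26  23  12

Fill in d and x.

Row 1 sums to 135 and so does row 2; that's the common total.
In row 5 the known cells total 110, leaving 135 − 110 = 25.
In row 4 the known cells total 112, leaving 135 − 112 = 23.

d = 25, x = 23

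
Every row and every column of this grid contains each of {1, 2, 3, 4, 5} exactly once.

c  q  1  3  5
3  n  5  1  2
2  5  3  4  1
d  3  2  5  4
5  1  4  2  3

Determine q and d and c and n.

q = 2, d = 1, c = 4, n = 4

For row 2, column 2: row 2 already has {1, 2, 3, 5}; that leaves 4.
For row 1, column 2: column 2 already has {1, 3, 4, 5}; that leaves 2.
At (row 1, col 1): row 1 already has {1, 2, 3, 5}, so the value is 4.
At (row 4, col 1): row 4 already has {2, 3, 4, 5}, so the value is 1.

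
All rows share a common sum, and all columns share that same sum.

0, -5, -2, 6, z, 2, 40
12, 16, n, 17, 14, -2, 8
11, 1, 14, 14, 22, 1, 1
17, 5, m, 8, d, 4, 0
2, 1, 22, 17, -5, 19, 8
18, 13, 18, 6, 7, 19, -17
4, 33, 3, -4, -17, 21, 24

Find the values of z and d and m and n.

z = 23, d = 20, m = 10, n = -1

Rows 3 and 5 both sum to 64, so that's the common total.
Row 2 has 12 + 16 + 17 + 14 − 2 + 8 = 65; the blank must be 64 − 65 = -1.
Column 3 has -2 − 1 + 14 + 22 + 18 + 3 = 54; the blank must be 64 − 54 = 10.
Row 1 has 0 − 5 − 2 + 6 + 2 + 40 = 41; the blank must be 64 − 41 = 23.
Row 4 has 17 + 5 + 10 + 8 + 4 + 0 = 44; the blank must be 64 − 44 = 20.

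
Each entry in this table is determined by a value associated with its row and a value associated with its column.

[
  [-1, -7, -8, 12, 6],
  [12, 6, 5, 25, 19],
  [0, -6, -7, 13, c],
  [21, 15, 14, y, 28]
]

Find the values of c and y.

c = 7, y = 34

The difference between any two rows is the same in every column — this is an addition table with the headers hidden.
Row 3 minus row 1 is 0 − (-1) = 1, so its entry in column 5 is 6 + 1 = 7.
Row 4 minus row 1 is 21 − (-1) = 22, so its entry in column 4 is 12 + 22 = 34.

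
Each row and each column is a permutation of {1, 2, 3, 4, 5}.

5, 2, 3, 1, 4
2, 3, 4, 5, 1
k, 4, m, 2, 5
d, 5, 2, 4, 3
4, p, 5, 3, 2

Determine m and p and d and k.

Cell (3,3): column 3 already has {2, 3, 4, 5} → 1.
At (row 3, col 1): row 3 already has {1, 2, 4, 5}, so the value is 3.
At (row 5, col 2): row 5 already has {2, 3, 4, 5}, so the value is 1.
For row 4, column 1: row 4 already has {2, 3, 4, 5}; that leaves 1.

m = 1, p = 1, d = 1, k = 3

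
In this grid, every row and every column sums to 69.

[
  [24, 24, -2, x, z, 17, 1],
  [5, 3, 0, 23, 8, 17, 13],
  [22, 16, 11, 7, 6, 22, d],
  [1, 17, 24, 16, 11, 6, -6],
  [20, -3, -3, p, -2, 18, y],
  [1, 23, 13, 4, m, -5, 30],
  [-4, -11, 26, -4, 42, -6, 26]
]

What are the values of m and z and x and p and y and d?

m = 3, z = 1, x = 4, p = 19, y = 20, d = -15

Row 6: 1 + 23 + 13 + 4 − 5 + 30 = 66, so its missing entry is 69 − 66 = 3.
Column 5: 8 + 6 + 11 − 2 + 3 + 42 = 68, so its missing entry is 69 − 68 = 1.
Row 1: 24 + 24 − 2 + 1 + 17 + 1 = 65, so its missing entry is 69 − 65 = 4.
Column 4: 4 + 23 + 7 + 16 + 4 − 4 = 50, so its missing entry is 69 − 50 = 19.
Row 5: 20 − 3 − 3 + 19 − 2 + 18 = 49, so its missing entry is 69 − 49 = 20.
Row 3: 22 + 16 + 11 + 7 + 6 + 22 = 84, so its missing entry is 69 − 84 = -15.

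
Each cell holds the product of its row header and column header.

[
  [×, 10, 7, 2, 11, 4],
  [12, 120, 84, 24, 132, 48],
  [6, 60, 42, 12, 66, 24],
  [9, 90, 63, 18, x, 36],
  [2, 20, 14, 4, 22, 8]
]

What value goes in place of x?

9 × 11 = 99.

99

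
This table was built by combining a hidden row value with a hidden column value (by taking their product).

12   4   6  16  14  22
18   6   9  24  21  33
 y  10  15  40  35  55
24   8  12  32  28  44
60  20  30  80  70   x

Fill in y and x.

y = 30, x = 110

Each row is a constant multiple of every other row — this is a multiplication table with the headers hidden.
Row 3 is 10/4 = 5/2 times row 1, so its entry in column 1 is 12 × 5/2 = 30.
Row 5 is 20/4 = 5/1 times row 1, so its entry in column 6 is 22 × 5/1 = 110.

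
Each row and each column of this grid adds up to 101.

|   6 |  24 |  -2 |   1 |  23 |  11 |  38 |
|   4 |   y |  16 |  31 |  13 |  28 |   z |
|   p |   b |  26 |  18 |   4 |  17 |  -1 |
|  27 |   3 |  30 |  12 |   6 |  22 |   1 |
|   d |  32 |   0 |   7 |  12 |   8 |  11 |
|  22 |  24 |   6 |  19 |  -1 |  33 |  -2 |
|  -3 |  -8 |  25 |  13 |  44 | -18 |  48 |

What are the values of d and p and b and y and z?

d = 31, p = 14, b = 23, y = 3, z = 6

The known cells in row 5 total 70, leaving 101 − 70 = 31 for the blank.
The known cells in column 1 total 87, leaving 101 − 87 = 14 for the blank.
The known cells in row 3 total 78, leaving 101 − 78 = 23 for the blank.
The known cells in column 2 total 98, leaving 101 − 98 = 3 for the blank.
The known cells in row 2 total 95, leaving 101 − 95 = 6 for the blank.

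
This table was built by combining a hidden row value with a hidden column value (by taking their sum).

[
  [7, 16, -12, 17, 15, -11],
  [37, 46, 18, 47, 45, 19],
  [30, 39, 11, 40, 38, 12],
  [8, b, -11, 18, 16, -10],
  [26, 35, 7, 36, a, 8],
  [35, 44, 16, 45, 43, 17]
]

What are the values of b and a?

The difference between any two rows is the same in every column — this is an addition table with the headers hidden.
Row 4 minus row 1 is -11 − (-12) = 1, so its entry in column 2 is 16 + 1 = 17.
Row 5 minus row 1 is 7 − (-12) = 19, so its entry in column 5 is 15 + 19 = 34.

b = 17, a = 34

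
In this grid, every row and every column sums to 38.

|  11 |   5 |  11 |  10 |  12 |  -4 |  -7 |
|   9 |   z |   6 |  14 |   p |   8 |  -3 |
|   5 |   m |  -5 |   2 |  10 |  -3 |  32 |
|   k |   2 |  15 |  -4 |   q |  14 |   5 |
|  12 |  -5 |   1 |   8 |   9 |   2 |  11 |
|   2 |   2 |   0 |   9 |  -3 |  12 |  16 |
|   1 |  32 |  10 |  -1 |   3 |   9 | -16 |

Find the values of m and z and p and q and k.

m = -3, z = 5, p = -1, q = 8, k = -2

Row 3: 5 − 5 + 2 + 10 − 3 + 32 = 41, so its missing entry is 38 − 41 = -3.
Column 2: 5 − 3 + 2 − 5 + 2 + 32 = 33, so its missing entry is 38 − 33 = 5.
Row 2: 9 + 5 + 6 + 14 + 8 − 3 = 39, so its missing entry is 38 − 39 = -1.
Column 5: 12 − 1 + 10 + 9 − 3 + 3 = 30, so its missing entry is 38 − 30 = 8.
Row 4: 2 + 15 − 4 + 8 + 14 + 5 = 40, so its missing entry is 38 − 40 = -2.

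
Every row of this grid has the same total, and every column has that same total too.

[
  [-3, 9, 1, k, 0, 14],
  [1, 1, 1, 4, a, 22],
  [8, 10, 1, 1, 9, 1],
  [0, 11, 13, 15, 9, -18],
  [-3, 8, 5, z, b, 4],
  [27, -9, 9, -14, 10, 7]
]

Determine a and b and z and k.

a = 1, b = 1, z = 15, k = 9

Rows 3 and 4 both sum to 30, so that's the common total.
The known cells in row 1 total 21, leaving 30 − 21 = 9 for the blank.
The known cells in row 2 total 29, leaving 30 − 29 = 1 for the blank.
The known cells in column 5 total 29, leaving 30 − 29 = 1 for the blank.
The known cells in row 5 total 15, leaving 30 − 15 = 15 for the blank.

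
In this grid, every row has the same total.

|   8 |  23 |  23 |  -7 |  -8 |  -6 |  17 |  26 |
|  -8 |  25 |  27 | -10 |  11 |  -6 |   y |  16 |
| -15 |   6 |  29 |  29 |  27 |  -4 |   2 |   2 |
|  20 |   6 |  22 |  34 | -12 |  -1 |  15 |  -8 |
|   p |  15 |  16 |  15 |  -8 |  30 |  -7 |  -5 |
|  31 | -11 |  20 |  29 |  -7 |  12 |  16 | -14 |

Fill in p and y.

The complete rows each total 76.
Row 5 is missing 76 − 56 = 20 (since 15 + 16 + 15 − 8 + 30 − 7 − 5 = 56).
Row 2 is missing 76 − 55 = 21 (since -8 + 25 + 27 − 10 + 11 − 6 + 16 = 55).

p = 20, y = 21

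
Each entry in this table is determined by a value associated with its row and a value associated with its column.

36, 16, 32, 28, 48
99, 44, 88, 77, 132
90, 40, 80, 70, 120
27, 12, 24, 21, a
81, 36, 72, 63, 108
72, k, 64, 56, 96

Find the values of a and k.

a = 36, k = 32

Each row is a constant multiple of every other row — this is a multiplication table with the headers hidden.
Row 4 is 21/28 = 3/4 times row 1, so its entry in column 5 is 48 × 3/4 = 36.
Row 6 is 56/28 = 2/1 times row 1, so its entry in column 2 is 16 × 2/1 = 32.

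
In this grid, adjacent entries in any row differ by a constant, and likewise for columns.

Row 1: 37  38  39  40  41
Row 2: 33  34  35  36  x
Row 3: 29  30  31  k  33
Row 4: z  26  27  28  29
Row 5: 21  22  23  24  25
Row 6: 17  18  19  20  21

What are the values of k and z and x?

k = 32, z = 25, x = 37

Along each row the entries change by 1 per step; down each column they change by -4.
Row 3: from 29 at column 1, stepping by 1 to column 4 gives 32.
Row 4: from 26 at column 2, stepping by 1 to column 1 gives 25.
Row 2: from 33 at column 1, stepping by 1 to column 5 gives 37.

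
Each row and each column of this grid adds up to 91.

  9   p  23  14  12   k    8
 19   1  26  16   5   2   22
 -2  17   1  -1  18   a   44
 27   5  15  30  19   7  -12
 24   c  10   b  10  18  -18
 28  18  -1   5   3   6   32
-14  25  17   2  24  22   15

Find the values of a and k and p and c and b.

a = 14, k = 22, p = 3, c = 22, b = 25

The known cells in column 4 total 66, leaving 91 − 66 = 25 for the blank.
The known cells in row 3 total 77, leaving 91 − 77 = 14 for the blank.
The known cells in column 6 total 69, leaving 91 − 69 = 22 for the blank.
The known cells in row 1 total 88, leaving 91 − 88 = 3 for the blank.
The known cells in row 5 total 69, leaving 91 − 69 = 22 for the blank.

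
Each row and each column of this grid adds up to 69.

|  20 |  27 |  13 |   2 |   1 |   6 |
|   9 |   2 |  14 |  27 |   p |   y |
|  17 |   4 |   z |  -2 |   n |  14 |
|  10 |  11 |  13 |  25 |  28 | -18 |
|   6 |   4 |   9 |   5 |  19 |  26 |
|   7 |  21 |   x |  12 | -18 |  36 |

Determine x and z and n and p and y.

Column 6 has 6 + 14 − 18 + 26 + 36 = 64; the blank must be 69 − 64 = 5.
Row 2 has 9 + 2 + 14 + 27 + 5 = 57; the blank must be 69 − 57 = 12.
Column 5 has 1 + 12 + 28 + 19 − 18 = 42; the blank must be 69 − 42 = 27.
Row 3 has 17 + 4 − 2 + 27 + 14 = 60; the blank must be 69 − 60 = 9.
Row 6 has 7 + 21 + 12 − 18 + 36 = 58; the blank must be 69 − 58 = 11.

x = 11, z = 9, n = 27, p = 12, y = 5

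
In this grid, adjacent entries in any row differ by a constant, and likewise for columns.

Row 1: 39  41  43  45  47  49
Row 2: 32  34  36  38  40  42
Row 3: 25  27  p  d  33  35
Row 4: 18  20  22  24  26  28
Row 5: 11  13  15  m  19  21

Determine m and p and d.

Along each row the entries change by 2 per step; down each column they change by -7.
Row 5: from 11 at column 1, stepping by 2 to column 4 gives 17.
Row 3: from 25 at column 1, stepping by 2 to column 3 gives 29.
Row 3: from 25 at column 1, stepping by 2 to column 4 gives 31.

m = 17, p = 29, d = 31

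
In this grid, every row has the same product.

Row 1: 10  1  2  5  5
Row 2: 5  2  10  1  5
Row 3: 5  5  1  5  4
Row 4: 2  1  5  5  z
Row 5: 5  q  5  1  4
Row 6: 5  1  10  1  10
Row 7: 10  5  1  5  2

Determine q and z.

Rows 2 and 3 each multiply to 500, so every row has product 500.
Row 5: 5×5×1×4 = 100, so the missing entry is 500 ÷ 100 = 5.
Row 4: 2×1×5×5 = 50, so the missing entry is 500 ÷ 50 = 10.

q = 5, z = 10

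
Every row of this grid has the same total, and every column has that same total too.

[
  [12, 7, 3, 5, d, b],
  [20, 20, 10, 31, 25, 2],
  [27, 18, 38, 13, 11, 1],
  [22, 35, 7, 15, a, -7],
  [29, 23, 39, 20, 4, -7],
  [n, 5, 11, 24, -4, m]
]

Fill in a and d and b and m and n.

a = 36, d = 36, b = 45, m = 74, n = -2

Rows 2 and 3 both sum to 108, so that's the common total.
Row 4: 22 + 35 + 7 + 15 − 7 = 72, so its missing entry is 108 − 72 = 36.
Column 5: 25 + 11 + 36 + 4 − 4 = 72, so its missing entry is 108 − 72 = 36.
Column 1: 12 + 20 + 27 + 22 + 29 = 110, so its missing entry is 108 − 110 = -2.
Row 6: -2 + 5 + 11 + 24 − 4 = 34, so its missing entry is 108 − 34 = 74.
Row 1: 12 + 7 + 3 + 5 + 36 = 63, so its missing entry is 108 − 63 = 45.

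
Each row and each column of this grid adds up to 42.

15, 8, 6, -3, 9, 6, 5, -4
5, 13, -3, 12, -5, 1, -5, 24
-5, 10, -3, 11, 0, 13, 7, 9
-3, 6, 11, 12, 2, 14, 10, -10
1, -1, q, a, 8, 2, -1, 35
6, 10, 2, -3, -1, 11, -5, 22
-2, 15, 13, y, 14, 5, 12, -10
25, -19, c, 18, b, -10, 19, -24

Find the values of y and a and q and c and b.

y = -5, a = 0, q = -2, c = 18, b = 15

Column 5: 9 − 5 + 0 + 2 + 8 − 1 + 14 = 27, so its missing entry is 42 − 27 = 15.
Row 8: 25 − 19 + 18 + 15 − 10 + 19 − 24 = 24, so its missing entry is 42 − 24 = 18.
Column 3: 6 − 3 − 3 + 11 + 2 + 13 + 18 = 44, so its missing entry is 42 − 44 = -2.
Row 5: 1 − 1 − 2 + 8 + 2 − 1 + 35 = 42, so its missing entry is 42 − 42 = 0.
Row 7: -2 + 15 + 13 + 14 + 5 + 12 − 10 = 47, so its missing entry is 42 − 47 = -5.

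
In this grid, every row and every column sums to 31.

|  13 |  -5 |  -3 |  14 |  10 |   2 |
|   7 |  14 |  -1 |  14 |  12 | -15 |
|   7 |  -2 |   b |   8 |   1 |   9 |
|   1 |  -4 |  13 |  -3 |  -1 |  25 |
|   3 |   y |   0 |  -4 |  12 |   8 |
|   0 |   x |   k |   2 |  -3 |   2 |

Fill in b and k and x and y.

b = 8, k = 14, x = 16, y = 12

Row 5: 3 + 0 − 4 + 12 + 8 = 19, so its missing entry is 31 − 19 = 12.
Column 2: -5 + 14 − 2 − 4 + 12 = 15, so its missing entry is 31 − 15 = 16.
Row 6: 0 + 16 + 2 − 3 + 2 = 17, so its missing entry is 31 − 17 = 14.
Row 3: 7 − 2 + 8 + 1 + 9 = 23, so its missing entry is 31 − 23 = 8.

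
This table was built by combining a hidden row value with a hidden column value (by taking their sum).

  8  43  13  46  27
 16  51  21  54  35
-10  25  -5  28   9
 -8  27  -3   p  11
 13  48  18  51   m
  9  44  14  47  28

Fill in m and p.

The difference between any two rows is the same in every column — this is an addition table with the headers hidden.
Row 5 minus row 1 is 18 − 13 = 5, so its entry in column 5 is 27 + 5 = 32.
Row 4 minus row 1 is -3 − 13 = -16, so its entry in column 4 is 46 + (-16) = 30.

m = 32, p = 30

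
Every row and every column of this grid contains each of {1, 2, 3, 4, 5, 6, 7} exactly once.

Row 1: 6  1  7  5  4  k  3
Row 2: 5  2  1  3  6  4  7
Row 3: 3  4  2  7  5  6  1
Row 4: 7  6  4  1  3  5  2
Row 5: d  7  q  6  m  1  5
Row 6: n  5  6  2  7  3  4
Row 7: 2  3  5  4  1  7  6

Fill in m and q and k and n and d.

At (row 5, col 5): column 5 already has {1, 3, 4, 5, 6, 7}, so the value is 2.
At (row 5, col 3): column 3 already has {1, 2, 4, 5, 6, 7}, so the value is 3.
Cell (5,1): row 5 already has {1, 2, 3, 5, 6, 7} → 4.
For row 6, column 1: row 6 already has {2, 3, 4, 5, 6, 7}; that leaves 1.
For row 1, column 6: row 1 already has {1, 3, 4, 5, 6, 7}; that leaves 2.

m = 2, q = 3, k = 2, n = 1, d = 4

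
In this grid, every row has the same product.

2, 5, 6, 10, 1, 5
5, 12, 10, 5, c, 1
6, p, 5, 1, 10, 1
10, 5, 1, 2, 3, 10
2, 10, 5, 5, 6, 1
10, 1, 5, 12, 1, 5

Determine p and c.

Rows 5 and 6 each multiply to 3000, so every row has product 3000.
Row 3: 6×5×1×10×1 = 300, so the missing entry is 3000 ÷ 300 = 10.
Row 2: 5×12×10×5×1 = 3000, so the missing entry is 3000 ÷ 3000 = 1.

p = 10, c = 1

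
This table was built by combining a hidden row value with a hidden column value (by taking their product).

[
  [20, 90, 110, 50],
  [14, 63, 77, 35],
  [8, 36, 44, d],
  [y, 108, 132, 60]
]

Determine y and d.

y = 24, d = 20

Each row is a constant multiple of every other row — this is a multiplication table with the headers hidden.
Row 4 is 108/90 = 6/5 times row 1, so its entry in column 1 is 20 × 6/5 = 24.
Row 3 is 36/90 = 2/5 times row 1, so its entry in column 4 is 50 × 2/5 = 20.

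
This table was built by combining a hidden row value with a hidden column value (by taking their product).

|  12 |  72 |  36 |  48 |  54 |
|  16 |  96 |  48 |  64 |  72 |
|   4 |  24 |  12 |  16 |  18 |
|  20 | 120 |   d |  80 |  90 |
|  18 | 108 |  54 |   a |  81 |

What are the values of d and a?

d = 60, a = 72

Each row is a constant multiple of every other row — this is a multiplication table with the headers hidden.
Row 4 is 20/12 = 5/3 times row 1, so its entry in column 3 is 36 × 5/3 = 60.
Row 5 is 18/12 = 3/2 times row 1, so its entry in column 4 is 48 × 3/2 = 72.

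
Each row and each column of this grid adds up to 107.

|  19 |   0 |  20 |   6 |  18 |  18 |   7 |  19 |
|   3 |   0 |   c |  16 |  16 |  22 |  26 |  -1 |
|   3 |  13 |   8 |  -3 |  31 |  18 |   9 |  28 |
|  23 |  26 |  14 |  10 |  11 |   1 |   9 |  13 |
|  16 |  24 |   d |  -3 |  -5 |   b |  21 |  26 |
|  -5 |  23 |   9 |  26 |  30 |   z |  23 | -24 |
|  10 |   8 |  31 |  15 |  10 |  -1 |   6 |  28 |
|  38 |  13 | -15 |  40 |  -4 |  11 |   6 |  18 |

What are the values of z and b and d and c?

z = 25, b = 13, d = 15, c = 25

The known cells in row 2 total 82, leaving 107 − 82 = 25 for the blank.
The known cells in row 6 total 82, leaving 107 − 82 = 25 for the blank.
The known cells in column 6 total 94, leaving 107 − 94 = 13 for the blank.
The known cells in row 5 total 92, leaving 107 − 92 = 15 for the blank.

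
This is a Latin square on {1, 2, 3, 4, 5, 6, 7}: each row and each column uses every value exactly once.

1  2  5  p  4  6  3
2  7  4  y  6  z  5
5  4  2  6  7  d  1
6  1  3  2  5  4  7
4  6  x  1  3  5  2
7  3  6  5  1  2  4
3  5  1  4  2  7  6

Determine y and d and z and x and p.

Cell (1,4): row 1 already has {1, 2, 3, 4, 5, 6} → 7.
For row 5, column 3: row 5 already has {1, 2, 3, 4, 5, 6}; that leaves 7.
Cell (3,6): row 3 already has {1, 2, 4, 5, 6, 7} → 3.
At (row 2, col 6): column 6 already has {2, 3, 4, 5, 6, 7}, so the value is 1.
At (row 2, col 4): row 2 already has {1, 2, 4, 5, 6, 7}, so the value is 3.

y = 3, d = 3, z = 1, x = 7, p = 7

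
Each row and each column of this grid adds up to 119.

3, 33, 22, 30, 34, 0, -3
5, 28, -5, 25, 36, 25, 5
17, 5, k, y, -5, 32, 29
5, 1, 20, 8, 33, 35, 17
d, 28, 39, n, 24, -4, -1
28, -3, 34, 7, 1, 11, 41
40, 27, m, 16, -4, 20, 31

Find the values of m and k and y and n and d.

Row 7: 40 + 27 + 16 − 4 + 20 + 31 = 130, so its missing entry is 119 − 130 = -11.
Column 1: 3 + 5 + 17 + 5 + 28 + 40 = 98, so its missing entry is 119 − 98 = 21.
Row 5: 21 + 28 + 39 + 24 − 4 − 1 = 107, so its missing entry is 119 − 107 = 12.
Column 4: 30 + 25 + 8 + 12 + 7 + 16 = 98, so its missing entry is 119 − 98 = 21.
Row 3: 17 + 5 + 21 − 5 + 32 + 29 = 99, so its missing entry is 119 − 99 = 20.

m = -11, k = 20, y = 21, n = 12, d = 21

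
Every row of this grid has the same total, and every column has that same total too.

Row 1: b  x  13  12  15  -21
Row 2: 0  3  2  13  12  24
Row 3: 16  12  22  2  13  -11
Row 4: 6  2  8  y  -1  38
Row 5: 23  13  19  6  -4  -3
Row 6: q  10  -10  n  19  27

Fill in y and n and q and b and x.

Rows 2 and 3 both sum to 54, so that's the common total.
The known cells in column 2 total 40, leaving 54 − 40 = 14 for the blank.
The known cells in row 1 total 33, leaving 54 − 33 = 21 for the blank.
The known cells in row 4 total 53, leaving 54 − 53 = 1 for the blank.
The known cells in column 1 total 66, leaving 54 − 66 = -12 for the blank.
The known cells in row 6 total 34, leaving 54 − 34 = 20 for the blank.

y = 1, n = 20, q = -12, b = 21, x = 14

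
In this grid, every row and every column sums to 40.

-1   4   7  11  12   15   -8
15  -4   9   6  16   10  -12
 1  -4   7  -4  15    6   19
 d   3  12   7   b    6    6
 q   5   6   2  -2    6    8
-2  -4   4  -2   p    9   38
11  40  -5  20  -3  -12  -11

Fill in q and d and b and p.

q = 15, d = 1, b = 5, p = -3

The known cells in row 6 total 43, leaving 40 − 43 = -3 for the blank.
The known cells in row 5 total 25, leaving 40 − 25 = 15 for the blank.
The known cells in column 5 total 35, leaving 40 − 35 = 5 for the blank.
The known cells in row 4 total 39, leaving 40 − 39 = 1 for the blank.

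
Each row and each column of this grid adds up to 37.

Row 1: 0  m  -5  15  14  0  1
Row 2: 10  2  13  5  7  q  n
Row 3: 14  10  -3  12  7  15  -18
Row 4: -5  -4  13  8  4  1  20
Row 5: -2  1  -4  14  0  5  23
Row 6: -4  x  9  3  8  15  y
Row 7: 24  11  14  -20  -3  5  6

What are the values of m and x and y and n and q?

Row 1: 0 − 5 + 15 + 14 + 0 + 1 = 25, so its missing entry is 37 − 25 = 12.
Column 6: 0 + 15 + 1 + 5 + 15 + 5 = 41, so its missing entry is 37 − 41 = -4.
Column 2: 12 + 2 + 10 − 4 + 1 + 11 = 32, so its missing entry is 37 − 32 = 5.
Row 6: -4 + 5 + 9 + 3 + 8 + 15 = 36, so its missing entry is 37 − 36 = 1.
Row 2: 10 + 2 + 13 + 5 + 7 − 4 = 33, so its missing entry is 37 − 33 = 4.

m = 12, x = 5, y = 1, n = 4, q = -4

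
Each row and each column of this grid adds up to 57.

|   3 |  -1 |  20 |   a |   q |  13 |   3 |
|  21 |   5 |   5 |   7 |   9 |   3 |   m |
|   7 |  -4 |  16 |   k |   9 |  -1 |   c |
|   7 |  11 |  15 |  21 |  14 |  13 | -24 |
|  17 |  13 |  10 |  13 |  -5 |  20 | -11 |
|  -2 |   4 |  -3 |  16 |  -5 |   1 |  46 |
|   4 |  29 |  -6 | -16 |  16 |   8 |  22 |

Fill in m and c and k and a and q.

m = 7, c = 14, k = 16, a = 0, q = 19

The known cells in column 5 total 38, leaving 57 − 38 = 19 for the blank.
The known cells in row 1 total 57, leaving 57 − 57 = 0 for the blank.
The known cells in column 4 total 41, leaving 57 − 41 = 16 for the blank.
The known cells in row 3 total 43, leaving 57 − 43 = 14 for the blank.
The known cells in row 2 total 50, leaving 57 − 50 = 7 for the blank.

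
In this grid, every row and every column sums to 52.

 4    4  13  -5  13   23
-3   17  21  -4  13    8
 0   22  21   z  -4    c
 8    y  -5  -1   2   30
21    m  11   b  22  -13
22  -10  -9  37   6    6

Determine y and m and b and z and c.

Row 4: 8 − 5 − 1 + 2 + 30 = 34, so its missing entry is 52 − 34 = 18.
Column 6: 23 + 8 + 30 − 13 + 6 = 54, so its missing entry is 52 − 54 = -2.
Row 3: 0 + 22 + 21 − 4 − 2 = 37, so its missing entry is 52 − 37 = 15.
Column 4: -5 − 4 + 15 − 1 + 37 = 42, so its missing entry is 52 − 42 = 10.
Row 5: 21 + 11 + 10 + 22 − 13 = 51, so its missing entry is 52 − 51 = 1.

y = 18, m = 1, b = 10, z = 15, c = -2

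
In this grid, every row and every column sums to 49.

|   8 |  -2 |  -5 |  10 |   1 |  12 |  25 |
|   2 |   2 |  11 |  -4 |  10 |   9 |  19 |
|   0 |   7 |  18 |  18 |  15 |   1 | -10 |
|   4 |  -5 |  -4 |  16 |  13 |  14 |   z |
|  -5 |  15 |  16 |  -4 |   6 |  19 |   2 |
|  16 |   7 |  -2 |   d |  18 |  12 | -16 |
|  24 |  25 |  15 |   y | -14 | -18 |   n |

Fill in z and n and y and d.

Row 6: 16 + 7 − 2 + 18 + 12 − 16 = 35, so its missing entry is 49 − 35 = 14.
Column 4: 10 − 4 + 18 + 16 − 4 + 14 = 50, so its missing entry is 49 − 50 = -1.
Row 7: 24 + 25 + 15 − 1 − 14 − 18 = 31, so its missing entry is 49 − 31 = 18.
Row 4: 4 − 5 − 4 + 16 + 13 + 14 = 38, so its missing entry is 49 − 38 = 11.

z = 11, n = 18, y = -1, d = 14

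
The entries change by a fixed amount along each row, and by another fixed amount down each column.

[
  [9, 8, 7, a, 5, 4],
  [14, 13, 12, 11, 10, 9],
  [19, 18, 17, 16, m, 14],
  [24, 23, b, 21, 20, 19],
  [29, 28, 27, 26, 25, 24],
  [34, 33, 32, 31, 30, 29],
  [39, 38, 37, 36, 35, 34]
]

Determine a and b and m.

Along each row the entries change by -1 per step; down each column they change by 5.
Row 1: from 9 at column 1, stepping by -1 to column 4 gives 6.
Row 4: from 24 at column 1, stepping by -1 to column 3 gives 22.
Row 3: from 19 at column 1, stepping by -1 to column 5 gives 15.

a = 6, b = 22, m = 15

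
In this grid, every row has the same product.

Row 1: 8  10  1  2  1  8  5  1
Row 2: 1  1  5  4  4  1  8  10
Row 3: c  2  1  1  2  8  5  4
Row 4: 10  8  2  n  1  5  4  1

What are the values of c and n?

Rows 1 and 2 each multiply to 6400, so every row has product 6400.
Row 3: 2×1×1×2×8×5×4 = 640, so the missing entry is 6400 ÷ 640 = 10.
Row 4: 10×8×2×1×5×4×1 = 3200, so the missing entry is 6400 ÷ 3200 = 2.

c = 10, n = 2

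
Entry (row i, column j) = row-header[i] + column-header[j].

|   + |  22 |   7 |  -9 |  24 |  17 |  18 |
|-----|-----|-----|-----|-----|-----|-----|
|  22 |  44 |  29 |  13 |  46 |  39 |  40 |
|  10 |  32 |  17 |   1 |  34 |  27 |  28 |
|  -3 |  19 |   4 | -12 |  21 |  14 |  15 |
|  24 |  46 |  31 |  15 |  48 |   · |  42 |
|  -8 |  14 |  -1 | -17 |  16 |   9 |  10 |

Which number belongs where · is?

24 + 17 = 41.

41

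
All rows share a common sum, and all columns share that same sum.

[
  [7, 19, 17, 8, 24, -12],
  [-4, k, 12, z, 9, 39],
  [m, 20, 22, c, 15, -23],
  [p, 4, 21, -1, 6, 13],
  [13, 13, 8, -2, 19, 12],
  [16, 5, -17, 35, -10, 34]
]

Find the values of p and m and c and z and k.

Rows 1 and 5 both sum to 63, so that's the common total.
The known cells in column 2 total 61, leaving 63 − 61 = 2 for the blank.
The known cells in row 4 total 43, leaving 63 − 43 = 20 for the blank.
The known cells in column 1 total 52, leaving 63 − 52 = 11 for the blank.
The known cells in row 3 total 45, leaving 63 − 45 = 18 for the blank.
The known cells in row 2 total 58, leaving 63 − 58 = 5 for the blank.

p = 20, m = 11, c = 18, z = 5, k = 2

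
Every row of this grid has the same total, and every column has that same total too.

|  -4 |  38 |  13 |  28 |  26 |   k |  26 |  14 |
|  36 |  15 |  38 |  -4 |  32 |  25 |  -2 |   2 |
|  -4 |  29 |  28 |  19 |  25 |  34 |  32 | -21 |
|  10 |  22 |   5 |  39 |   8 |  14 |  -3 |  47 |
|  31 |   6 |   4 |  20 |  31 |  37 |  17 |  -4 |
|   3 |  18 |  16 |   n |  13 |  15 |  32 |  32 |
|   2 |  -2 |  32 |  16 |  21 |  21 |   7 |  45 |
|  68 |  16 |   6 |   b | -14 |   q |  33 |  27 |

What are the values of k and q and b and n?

k = 1, q = -5, b = 11, n = 13

Rows 2 and 3 both sum to 142, so that's the common total.
The known cells in row 6 total 129, leaving 142 − 129 = 13 for the blank.
The known cells in row 1 total 141, leaving 142 − 141 = 1 for the blank.
The known cells in column 6 total 147, leaving 142 − 147 = -5 for the blank.
The known cells in row 8 total 131, leaving 142 − 131 = 11 for the blank.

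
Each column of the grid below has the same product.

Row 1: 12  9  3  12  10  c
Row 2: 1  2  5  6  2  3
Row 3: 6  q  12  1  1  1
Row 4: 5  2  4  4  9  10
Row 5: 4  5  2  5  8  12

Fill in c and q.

Columns 1 and 3 each multiply to 1440, so every column has product 1440.
Column 6: 3×1×10×12 = 360, so the missing entry is 1440 ÷ 360 = 4.
Column 2: 9×2×2×5 = 180, so the missing entry is 1440 ÷ 180 = 8.

c = 4, q = 8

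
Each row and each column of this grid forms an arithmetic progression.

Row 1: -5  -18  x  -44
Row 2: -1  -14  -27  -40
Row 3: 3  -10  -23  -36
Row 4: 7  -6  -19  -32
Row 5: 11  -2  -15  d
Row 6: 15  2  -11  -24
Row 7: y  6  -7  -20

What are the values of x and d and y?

Along each row the entries change by -13 per step; down each column they change by 4.
Row 1: from -5 at column 1, stepping by -13 to column 3 gives -31.
Row 5: from 11 at column 1, stepping by -13 to column 4 gives -28.
Row 7: from 6 at column 2, stepping by -13 to column 1 gives 19.

x = -31, d = -28, y = 19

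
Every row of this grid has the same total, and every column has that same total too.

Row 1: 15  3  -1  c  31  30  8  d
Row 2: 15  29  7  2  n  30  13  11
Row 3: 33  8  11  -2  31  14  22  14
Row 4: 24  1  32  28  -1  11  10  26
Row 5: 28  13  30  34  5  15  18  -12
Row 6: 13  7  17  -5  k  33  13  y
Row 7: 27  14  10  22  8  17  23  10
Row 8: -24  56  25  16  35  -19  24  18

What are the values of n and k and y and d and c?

Rows 3 and 4 both sum to 131, so that's the common total.
Column 4 has 2 − 2 + 28 + 34 − 5 + 22 + 16 = 95; the blank must be 131 − 95 = 36.
Row 1 has 15 + 3 − 1 + 36 + 31 + 30 + 8 = 122; the blank must be 131 − 122 = 9.
Column 8 has 9 + 11 + 14 + 26 − 12 + 10 + 18 = 76; the blank must be 131 − 76 = 55.
Row 6 has 13 + 7 + 17 − 5 + 33 + 13 + 55 = 133; the blank must be 131 − 133 = -2.
Row 2 has 15 + 29 + 7 + 2 + 30 + 13 + 11 = 107; the blank must be 131 − 107 = 24.

n = 24, k = -2, y = 55, d = 9, c = 36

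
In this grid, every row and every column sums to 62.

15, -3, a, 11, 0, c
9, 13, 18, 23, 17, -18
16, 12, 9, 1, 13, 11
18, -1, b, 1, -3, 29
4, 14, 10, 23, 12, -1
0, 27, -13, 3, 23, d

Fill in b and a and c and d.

b = 18, a = 20, c = 19, d = 22

Row 4: 18 − 1 + 1 − 3 + 29 = 44, so its missing entry is 62 − 44 = 18.
Row 6: 0 + 27 − 13 + 3 + 23 = 40, so its missing entry is 62 − 40 = 22.
Column 6: -18 + 11 + 29 − 1 + 22 = 43, so its missing entry is 62 − 43 = 19.
Row 1: 15 − 3 + 11 + 0 + 19 = 42, so its missing entry is 62 − 42 = 20.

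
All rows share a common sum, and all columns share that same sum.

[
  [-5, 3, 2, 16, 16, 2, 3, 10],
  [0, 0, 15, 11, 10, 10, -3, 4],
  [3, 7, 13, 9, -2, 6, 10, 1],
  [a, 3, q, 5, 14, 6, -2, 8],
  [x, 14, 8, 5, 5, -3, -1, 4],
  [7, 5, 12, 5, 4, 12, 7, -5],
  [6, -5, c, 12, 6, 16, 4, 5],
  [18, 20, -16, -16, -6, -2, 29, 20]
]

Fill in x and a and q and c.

x = 15, a = 3, q = 10, c = 3

Rows 1 and 2 both sum to 47, so that's the common total.
Row 5: 14 + 8 + 5 + 5 − 3 − 1 + 4 = 32, so its missing entry is 47 − 32 = 15.
Row 7: 6 − 5 + 12 + 6 + 16 + 4 + 5 = 44, so its missing entry is 47 − 44 = 3.
Column 3: 2 + 15 + 13 + 8 + 12 + 3 − 16 = 37, so its missing entry is 47 − 37 = 10.
Row 4: 3 + 10 + 5 + 14 + 6 − 2 + 8 = 44, so its missing entry is 47 − 44 = 3.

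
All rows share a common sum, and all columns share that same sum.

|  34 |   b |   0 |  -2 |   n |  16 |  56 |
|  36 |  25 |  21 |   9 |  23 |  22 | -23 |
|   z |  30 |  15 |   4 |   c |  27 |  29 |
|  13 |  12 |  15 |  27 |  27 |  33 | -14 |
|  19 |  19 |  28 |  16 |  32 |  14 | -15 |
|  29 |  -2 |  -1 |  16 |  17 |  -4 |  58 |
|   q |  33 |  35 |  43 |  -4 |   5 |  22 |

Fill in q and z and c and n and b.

q = -21, z = 3, c = 5, n = 13, b = -4

Rows 2 and 4 both sum to 113, so that's the common total.
The known cells in column 2 total 117, leaving 113 − 117 = -4 for the blank.
The known cells in row 1 total 100, leaving 113 − 100 = 13 for the blank.
The known cells in column 5 total 108, leaving 113 − 108 = 5 for the blank.
The known cells in row 3 total 110, leaving 113 − 110 = 3 for the blank.
The known cells in row 7 total 134, leaving 113 − 134 = -21 for the blank.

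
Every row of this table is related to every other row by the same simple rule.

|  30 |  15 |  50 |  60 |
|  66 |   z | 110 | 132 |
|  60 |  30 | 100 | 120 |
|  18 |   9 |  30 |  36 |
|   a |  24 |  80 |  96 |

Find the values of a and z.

a = 48, z = 33

Each row is a constant multiple of every other row — this is a multiplication table with the headers hidden.
Row 5 is 80/50 = 8/5 times row 1, so its entry in column 1 is 30 × 8/5 = 48.
Row 2 is 110/50 = 11/5 times row 1, so its entry in column 2 is 15 × 11/5 = 33.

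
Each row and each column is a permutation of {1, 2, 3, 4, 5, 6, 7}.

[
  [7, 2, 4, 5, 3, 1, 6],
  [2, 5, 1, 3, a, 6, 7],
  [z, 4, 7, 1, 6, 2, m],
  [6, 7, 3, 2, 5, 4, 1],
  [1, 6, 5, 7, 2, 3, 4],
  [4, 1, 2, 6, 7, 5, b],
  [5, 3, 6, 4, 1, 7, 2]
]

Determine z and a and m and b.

Cell (3,1): column 1 already has {1, 2, 4, 5, 6, 7} → 3.
Cell (3,7): row 3 already has {1, 2, 3, 4, 6, 7} → 5.
For row 6, column 7: row 6 already has {1, 2, 4, 5, 6, 7}; that leaves 3.
For row 2, column 5: row 2 already has {1, 2, 3, 5, 6, 7}; that leaves 4.

z = 3, a = 4, m = 5, b = 3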